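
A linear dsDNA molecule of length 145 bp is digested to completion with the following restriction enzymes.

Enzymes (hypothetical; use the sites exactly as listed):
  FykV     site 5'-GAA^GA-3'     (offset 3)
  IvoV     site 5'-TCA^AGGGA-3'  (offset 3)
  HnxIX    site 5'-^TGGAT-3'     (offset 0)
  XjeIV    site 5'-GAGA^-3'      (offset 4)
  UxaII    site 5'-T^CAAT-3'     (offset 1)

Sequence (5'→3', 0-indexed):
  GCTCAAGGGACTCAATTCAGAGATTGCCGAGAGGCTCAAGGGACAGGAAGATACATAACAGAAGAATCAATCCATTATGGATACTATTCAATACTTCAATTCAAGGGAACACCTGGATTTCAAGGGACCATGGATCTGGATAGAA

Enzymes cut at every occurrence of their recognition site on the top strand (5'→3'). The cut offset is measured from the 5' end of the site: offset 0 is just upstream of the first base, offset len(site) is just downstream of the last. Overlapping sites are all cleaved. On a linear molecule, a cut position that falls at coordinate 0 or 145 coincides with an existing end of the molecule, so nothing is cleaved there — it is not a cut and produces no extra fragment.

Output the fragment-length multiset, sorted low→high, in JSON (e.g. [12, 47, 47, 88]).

Scan for sites:
  FykV GAAGA/3: at [46, 60] ⇒ [49, 63]
  IvoV TCAAGGGA/3: at [2, 35, 100, 119] ⇒ [5, 38, 103, 122]
  HnxIX TGGAT/0: at [77, 113, 130, 136] ⇒ [77, 113, 130, 136]
  XjeIV GAGA/4: at [19, 28] ⇒ [23, 32]
  UxaII TCAAT/1: at [11, 66, 87, 95] ⇒ [12, 67, 88, 96]

Pooled cuts: [5, 12, 23, 32, 38, 49, 63, 67, 77, 88, 96, 103, 113, 122, 130, 136]

Fragment lengths:
  [0,5): 5 bp
  [5,12): 7 bp
  [12,23): 11 bp
  [23,32): 9 bp
  [32,38): 6 bp
  [38,49): 11 bp
  [49,63): 14 bp
  [63,67): 4 bp
  [67,77): 10 bp
  [77,88): 11 bp
  [88,96): 8 bp
  [96,103): 7 bp
  [103,113): 10 bp
  [113,122): 9 bp
  [122,130): 8 bp
  [130,136): 6 bp
  [136,145): 9 bp

[4,5,6,6,7,7,8,8,9,9,9,10,10,11,11,11,14]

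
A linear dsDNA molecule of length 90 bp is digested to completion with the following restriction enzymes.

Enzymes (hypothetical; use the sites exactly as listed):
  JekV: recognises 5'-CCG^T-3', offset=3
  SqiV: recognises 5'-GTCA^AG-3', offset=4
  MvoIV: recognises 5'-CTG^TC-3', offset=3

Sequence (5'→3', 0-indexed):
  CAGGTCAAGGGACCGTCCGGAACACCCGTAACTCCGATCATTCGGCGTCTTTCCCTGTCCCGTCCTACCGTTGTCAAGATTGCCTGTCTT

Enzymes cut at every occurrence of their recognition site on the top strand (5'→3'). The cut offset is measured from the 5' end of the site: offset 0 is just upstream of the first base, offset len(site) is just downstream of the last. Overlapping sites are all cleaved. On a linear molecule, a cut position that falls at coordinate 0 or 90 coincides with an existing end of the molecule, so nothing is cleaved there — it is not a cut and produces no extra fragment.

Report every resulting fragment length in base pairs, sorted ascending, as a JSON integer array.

Scan for sites:
  JekV CCGT/3: at [12, 25, 59, 67] ⇒ [15, 28, 62, 70]
  SqiV GTCAAG/4: at [3, 72] ⇒ [7, 76]
  MvoIV CTGTC/3: at [54, 83] ⇒ [57, 86]

Pooled cuts: [7, 15, 28, 57, 62, 70, 76, 86]

Fragment lengths:
  [0,7): 7 bp
  [7,15): 8 bp
  [15,28): 13 bp
  [28,57): 29 bp
  [57,62): 5 bp
  [62,70): 8 bp
  [70,76): 6 bp
  [76,86): 10 bp
  [86,90): 4 bp

[4,5,6,7,8,8,10,13,29]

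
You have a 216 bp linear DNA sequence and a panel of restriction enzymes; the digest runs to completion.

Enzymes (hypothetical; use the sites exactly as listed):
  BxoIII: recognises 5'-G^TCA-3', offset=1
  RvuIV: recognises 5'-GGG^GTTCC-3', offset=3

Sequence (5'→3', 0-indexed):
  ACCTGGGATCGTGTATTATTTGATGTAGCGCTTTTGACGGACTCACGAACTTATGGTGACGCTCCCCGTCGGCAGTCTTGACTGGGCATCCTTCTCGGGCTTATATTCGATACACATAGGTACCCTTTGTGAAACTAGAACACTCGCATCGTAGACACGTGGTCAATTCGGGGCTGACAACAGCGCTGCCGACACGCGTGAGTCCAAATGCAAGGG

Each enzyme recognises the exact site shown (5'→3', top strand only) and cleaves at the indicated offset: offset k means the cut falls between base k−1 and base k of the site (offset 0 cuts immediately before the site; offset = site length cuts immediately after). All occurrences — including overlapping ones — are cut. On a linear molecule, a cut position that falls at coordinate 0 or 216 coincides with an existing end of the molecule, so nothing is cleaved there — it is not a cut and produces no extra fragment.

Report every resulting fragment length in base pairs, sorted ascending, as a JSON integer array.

Scan for sites:
  BxoIII GTCA/1: at [161] ⇒ [162]
  RvuIV (GGGGTTCC, off=3): no sites

All cut coordinates (distinct, sorted): [162]

Fragments:
  [0,162): 162 bp
  [162,216): 54 bp

[54,162]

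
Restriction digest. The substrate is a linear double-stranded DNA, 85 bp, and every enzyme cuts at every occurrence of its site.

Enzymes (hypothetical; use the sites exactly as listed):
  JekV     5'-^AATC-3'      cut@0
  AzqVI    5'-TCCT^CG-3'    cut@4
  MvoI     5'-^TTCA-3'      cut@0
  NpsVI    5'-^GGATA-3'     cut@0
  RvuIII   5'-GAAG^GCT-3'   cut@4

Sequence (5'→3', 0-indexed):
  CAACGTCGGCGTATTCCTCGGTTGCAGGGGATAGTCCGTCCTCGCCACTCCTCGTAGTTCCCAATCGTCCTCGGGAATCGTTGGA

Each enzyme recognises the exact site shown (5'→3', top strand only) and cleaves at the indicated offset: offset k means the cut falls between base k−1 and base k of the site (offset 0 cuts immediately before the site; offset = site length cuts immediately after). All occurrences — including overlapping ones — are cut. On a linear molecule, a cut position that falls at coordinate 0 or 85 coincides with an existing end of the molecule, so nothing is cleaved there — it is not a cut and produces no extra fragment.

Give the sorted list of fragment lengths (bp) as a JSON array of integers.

[4,9,10,10,10,10,14,18]

Scan for sites:
  JekV AATC/0: at [62, 75] ⇒ [62, 75]
  AzqVI TCCTCG/4: at [14, 38, 48, 67] ⇒ [18, 42, 52, 71]
  MvoI (TTCA, off=0): no sites
  NpsVI GGATA/0: at [28] ⇒ [28]
  RvuIII (GAAGGCT, off=4): no sites

Pooled cuts: [18, 28, 42, 52, 62, 71, 75]

Fragments:
  [0,18): 18 bp
  [18,28): 10 bp
  [28,42): 14 bp
  [42,52): 10 bp
  [52,62): 10 bp
  [62,71): 9 bp
  [71,75): 4 bp
  [75,85): 10 bp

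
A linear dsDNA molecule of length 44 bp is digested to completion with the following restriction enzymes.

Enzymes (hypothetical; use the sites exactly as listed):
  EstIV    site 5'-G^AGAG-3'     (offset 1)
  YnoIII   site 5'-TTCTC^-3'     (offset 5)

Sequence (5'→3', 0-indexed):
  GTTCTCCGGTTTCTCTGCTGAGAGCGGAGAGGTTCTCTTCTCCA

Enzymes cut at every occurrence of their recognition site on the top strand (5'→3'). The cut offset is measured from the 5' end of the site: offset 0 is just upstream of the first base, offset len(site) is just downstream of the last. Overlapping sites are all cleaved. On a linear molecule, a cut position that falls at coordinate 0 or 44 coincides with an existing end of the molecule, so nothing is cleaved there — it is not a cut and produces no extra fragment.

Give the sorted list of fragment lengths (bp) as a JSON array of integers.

Per-enzyme occurrences:
  EstIV GAGAG/1: at [19, 26] ⇒ [20, 27]
  YnoIII TTCTC/5: at [1, 10, 32, 37] ⇒ [6, 15, 37, 42]

Pooled cuts: [6, 15, 20, 27, 37, 42]

Fragment lengths:
  [0,6): 6 bp
  [6,15): 9 bp
  [15,20): 5 bp
  [20,27): 7 bp
  [27,37): 10 bp
  [37,42): 5 bp
  [42,44): 2 bp

[2,5,5,6,7,9,10]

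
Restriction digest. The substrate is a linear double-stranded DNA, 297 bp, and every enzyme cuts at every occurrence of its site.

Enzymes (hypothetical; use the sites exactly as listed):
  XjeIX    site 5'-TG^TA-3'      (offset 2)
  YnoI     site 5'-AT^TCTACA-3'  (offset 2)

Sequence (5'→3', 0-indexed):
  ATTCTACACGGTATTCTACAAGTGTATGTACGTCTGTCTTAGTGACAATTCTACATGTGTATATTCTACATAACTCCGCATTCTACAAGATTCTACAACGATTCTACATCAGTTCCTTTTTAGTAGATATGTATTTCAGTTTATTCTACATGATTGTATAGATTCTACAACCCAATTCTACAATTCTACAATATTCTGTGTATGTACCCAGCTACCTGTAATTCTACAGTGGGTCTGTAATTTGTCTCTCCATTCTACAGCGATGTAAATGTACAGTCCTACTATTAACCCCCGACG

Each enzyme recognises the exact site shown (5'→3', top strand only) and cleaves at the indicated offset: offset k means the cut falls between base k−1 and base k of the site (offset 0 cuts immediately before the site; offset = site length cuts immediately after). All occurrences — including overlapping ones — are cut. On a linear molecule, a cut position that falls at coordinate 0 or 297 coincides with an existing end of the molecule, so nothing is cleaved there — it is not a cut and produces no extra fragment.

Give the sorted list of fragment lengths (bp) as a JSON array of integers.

[2,4,4,4,5,6,7,8,10,10,10,11,12,12,12,13,13,14,15,16,16,17,21,26,29]

Per-enzyme occurrences:
  XjeIX (TGTA, off=2): starts [22, 26, 57, 129, 154, 198, 202, 216, 235, 263, 269] → cuts [24, 28, 59, 131, 156, 200, 204, 218, 237, 265, 271]
  YnoI (ATTCTACA, off=2): starts [0, 12, 47, 62, 79, 89, 100, 142, 161, 174, 182, 220, 251] → cuts [2, 14, 49, 64, 81, 91, 102, 144, 163, 176, 184, 222, 253]

Pooled cuts: [2, 14, 24, 28, 49, 59, 64, 81, 91, 102, 131, 144, 156, 163, 176, 184, 200, 204, 218, 222, 237, 253, 265, 271]

Fragment lengths:
  [0,2): 2 bp
  [2,14): 12 bp
  [14,24): 10 bp
  [24,28): 4 bp
  [28,49): 21 bp
  [49,59): 10 bp
  [59,64): 5 bp
  [64,81): 17 bp
  [81,91): 10 bp
  [91,102): 11 bp
  [102,131): 29 bp
  [131,144): 13 bp
  [144,156): 12 bp
  [156,163): 7 bp
  [163,176): 13 bp
  [176,184): 8 bp
  [184,200): 16 bp
  [200,204): 4 bp
  [204,218): 14 bp
  [218,222): 4 bp
  [222,237): 15 bp
  [237,253): 16 bp
  [253,265): 12 bp
  [265,271): 6 bp
  [271,297): 26 bp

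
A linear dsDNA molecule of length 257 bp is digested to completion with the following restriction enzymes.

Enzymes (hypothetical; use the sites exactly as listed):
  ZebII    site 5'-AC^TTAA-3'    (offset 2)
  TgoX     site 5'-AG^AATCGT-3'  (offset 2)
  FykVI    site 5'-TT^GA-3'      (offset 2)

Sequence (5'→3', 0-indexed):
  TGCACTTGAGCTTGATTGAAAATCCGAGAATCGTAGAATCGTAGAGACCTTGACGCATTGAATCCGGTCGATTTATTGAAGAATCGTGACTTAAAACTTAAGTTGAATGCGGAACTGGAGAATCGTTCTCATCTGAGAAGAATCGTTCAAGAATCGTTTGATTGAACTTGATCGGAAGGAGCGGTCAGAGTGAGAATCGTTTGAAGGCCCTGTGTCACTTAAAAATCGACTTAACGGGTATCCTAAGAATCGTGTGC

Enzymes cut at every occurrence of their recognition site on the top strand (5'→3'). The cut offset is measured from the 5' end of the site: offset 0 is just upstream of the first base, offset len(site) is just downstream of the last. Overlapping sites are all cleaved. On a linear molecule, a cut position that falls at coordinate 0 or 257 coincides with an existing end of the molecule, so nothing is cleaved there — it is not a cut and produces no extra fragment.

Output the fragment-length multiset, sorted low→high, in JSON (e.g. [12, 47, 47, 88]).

Site scan:
  ZebII ACTTAA/2: at [88, 95, 216, 228] ⇒ [90, 97, 218, 230]
  TgoX AGAATCGT/2: at [26, 34, 79, 118, 138, 149, 192, 245] ⇒ [28, 36, 81, 120, 140, 151, 194, 247]
  FykVI TTGA/2: at [5, 11, 15, 49, 57, 75, 102, 157, 161, 167, 200] ⇒ [7, 13, 17, 51, 59, 77, 104, 159, 163, 169, 202]

Pooled cuts: [7, 13, 17, 28, 36, 51, 59, 77, 81, 90, 97, 104, 120, 140, 151, 159, 163, 169, 194, 202, 218, 230, 247]

Fragment lengths:
  [0,7): 7 bp
  [7,13): 6 bp
  [13,17): 4 bp
  [17,28): 11 bp
  [28,36): 8 bp
  [36,51): 15 bp
  [51,59): 8 bp
  [59,77): 18 bp
  [77,81): 4 bp
  [81,90): 9 bp
  [90,97): 7 bp
  [97,104): 7 bp
  [104,120): 16 bp
  [120,140): 20 bp
  [140,151): 11 bp
  [151,159): 8 bp
  [159,163): 4 bp
  [163,169): 6 bp
  [169,194): 25 bp
  [194,202): 8 bp
  [202,218): 16 bp
  [218,230): 12 bp
  [230,247): 17 bp
  [247,257): 10 bp

[4,4,4,6,6,7,7,7,8,8,8,8,9,10,11,11,12,15,16,16,17,18,20,25]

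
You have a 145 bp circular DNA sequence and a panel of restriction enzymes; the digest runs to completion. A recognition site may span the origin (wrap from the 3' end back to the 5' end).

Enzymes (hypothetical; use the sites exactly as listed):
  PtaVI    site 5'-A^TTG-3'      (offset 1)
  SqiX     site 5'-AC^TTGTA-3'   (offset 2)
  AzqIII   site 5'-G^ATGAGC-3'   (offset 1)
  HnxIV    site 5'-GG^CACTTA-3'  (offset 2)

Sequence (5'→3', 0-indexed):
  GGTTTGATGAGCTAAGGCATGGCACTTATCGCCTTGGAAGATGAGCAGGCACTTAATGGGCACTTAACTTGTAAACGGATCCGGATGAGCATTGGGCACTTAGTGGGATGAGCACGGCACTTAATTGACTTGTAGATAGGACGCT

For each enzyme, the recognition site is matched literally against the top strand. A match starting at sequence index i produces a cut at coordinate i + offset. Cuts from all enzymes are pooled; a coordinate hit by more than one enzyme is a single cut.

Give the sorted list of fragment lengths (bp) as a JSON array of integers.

[5,5,7,7,8,9,10,11,11,16,16,18,22]

Scan for sites:
  PtaVI (ATTG, off=1): starts [90, 123] → cuts [91, 124]
  SqiX (ACTTGTA, off=2): starts [66, 127] → cuts [68, 129]
  AzqIII (GATGAGC, off=1): starts [5, 39, 83, 106] → cuts [6, 40, 84, 107]
  HnxIV (GGCACTTA, off=2): starts [20, 47, 58, 94, 115] → cuts [22, 49, 60, 96, 117]

All cut coordinates (distinct, sorted): [6, 22, 40, 49, 60, 68, 84, 91, 96, 107, 117, 124, 129]

Fragments:
  6→22: 16 bp
  22→40: 18 bp
  40→49: 9 bp
  49→60: 11 bp
  60→68: 8 bp
  68→84: 16 bp
  84→91: 7 bp
  91→96: 5 bp
  96→107: 11 bp
  107→117: 10 bp
  117→124: 7 bp
  124→129: 5 bp
  129→6 (wrap): 145-129+6 = 22 bp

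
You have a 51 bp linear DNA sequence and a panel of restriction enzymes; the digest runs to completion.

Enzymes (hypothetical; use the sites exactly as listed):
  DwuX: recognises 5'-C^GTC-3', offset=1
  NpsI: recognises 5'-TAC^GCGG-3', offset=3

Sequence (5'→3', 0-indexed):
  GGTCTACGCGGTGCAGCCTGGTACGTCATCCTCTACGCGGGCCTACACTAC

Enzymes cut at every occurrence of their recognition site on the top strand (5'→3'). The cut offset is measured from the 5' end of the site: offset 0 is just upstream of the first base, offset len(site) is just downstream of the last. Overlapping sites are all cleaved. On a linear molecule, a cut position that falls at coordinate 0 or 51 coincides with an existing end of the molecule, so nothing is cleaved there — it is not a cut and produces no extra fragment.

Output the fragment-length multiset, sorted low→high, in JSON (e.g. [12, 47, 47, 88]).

[7,12,15,17]

Site scan:
  DwuX CGTC/1: at [23] ⇒ [24]
  NpsI TACGCGG/3: at [4, 33] ⇒ [7, 36]

All cut coordinates (distinct, sorted): [7, 24, 36]

Fragment lengths:
  [0,7): 7 bp
  [7,24): 17 bp
  [24,36): 12 bp
  [36,51): 15 bp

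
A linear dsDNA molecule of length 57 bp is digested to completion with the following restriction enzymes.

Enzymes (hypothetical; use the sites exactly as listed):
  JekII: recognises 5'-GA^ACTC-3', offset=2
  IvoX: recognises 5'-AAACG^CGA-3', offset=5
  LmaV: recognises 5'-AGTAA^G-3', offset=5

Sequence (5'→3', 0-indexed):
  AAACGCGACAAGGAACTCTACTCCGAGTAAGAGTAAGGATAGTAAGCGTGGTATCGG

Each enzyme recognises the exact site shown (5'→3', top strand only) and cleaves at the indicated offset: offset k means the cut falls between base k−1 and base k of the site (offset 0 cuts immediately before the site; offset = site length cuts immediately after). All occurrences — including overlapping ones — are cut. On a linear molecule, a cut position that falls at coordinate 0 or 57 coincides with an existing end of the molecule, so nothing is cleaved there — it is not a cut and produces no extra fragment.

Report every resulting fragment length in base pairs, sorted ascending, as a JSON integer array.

Per-enzyme occurrences:
  JekII (GAACTC, off=2): starts [12] → cuts [14]
  IvoX (AAACGCGA, off=5): starts [0] → cuts [5]
  LmaV (AGTAAG, off=5): starts [25, 31, 40] → cuts [30, 36, 45]

Pooled cuts: [5, 14, 30, 36, 45]

Fragments:
  [0,5): 5 bp
  [5,14): 9 bp
  [14,30): 16 bp
  [30,36): 6 bp
  [36,45): 9 bp
  [45,57): 12 bp

[5,6,9,9,12,16]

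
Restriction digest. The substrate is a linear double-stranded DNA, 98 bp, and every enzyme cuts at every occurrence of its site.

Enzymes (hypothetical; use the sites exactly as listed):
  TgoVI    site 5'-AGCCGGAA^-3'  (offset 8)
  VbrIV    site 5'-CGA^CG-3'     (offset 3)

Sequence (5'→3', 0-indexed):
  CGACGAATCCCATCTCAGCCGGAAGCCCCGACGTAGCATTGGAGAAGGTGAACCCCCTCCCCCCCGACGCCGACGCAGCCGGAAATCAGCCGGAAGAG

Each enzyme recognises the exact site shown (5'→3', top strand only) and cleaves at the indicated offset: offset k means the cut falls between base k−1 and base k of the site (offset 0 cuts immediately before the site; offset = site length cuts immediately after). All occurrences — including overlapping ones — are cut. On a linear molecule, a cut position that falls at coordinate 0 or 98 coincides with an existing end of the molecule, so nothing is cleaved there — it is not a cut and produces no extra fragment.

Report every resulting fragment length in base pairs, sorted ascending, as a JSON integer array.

[3,3,6,7,11,11,21,36]

Site scan:
  TgoVI AGCCGGAA/8: at [16, 76, 87] ⇒ [24, 84, 95]
  VbrIV CGACG/3: at [0, 28, 64, 70] ⇒ [3, 31, 67, 73]

All cut coordinates (distinct, sorted): [3, 24, 31, 67, 73, 84, 95]

Fragments:
  [0,3): 3 bp
  [3,24): 21 bp
  [24,31): 7 bp
  [31,67): 36 bp
  [67,73): 6 bp
  [73,84): 11 bp
  [84,95): 11 bp
  [95,98): 3 bp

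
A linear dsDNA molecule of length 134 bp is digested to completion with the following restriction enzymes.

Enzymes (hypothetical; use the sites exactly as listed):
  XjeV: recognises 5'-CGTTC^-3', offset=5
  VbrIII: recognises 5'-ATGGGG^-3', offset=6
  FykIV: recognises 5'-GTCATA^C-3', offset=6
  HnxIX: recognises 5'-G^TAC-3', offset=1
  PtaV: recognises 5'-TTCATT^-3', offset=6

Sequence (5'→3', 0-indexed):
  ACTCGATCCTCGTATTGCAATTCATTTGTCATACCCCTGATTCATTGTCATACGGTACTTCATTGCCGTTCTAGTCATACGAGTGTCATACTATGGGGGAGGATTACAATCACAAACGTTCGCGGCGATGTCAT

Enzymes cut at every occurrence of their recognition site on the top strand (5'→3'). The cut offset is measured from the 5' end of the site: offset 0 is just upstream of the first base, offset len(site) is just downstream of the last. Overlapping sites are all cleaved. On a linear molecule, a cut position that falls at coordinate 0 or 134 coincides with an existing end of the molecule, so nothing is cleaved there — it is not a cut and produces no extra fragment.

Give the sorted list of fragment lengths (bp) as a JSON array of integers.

[3,6,7,7,8,8,9,11,13,13,23,26]

Per-enzyme occurrences:
  XjeV CGTTC/5: at [66, 116] ⇒ [71, 121]
  VbrIII ATGGGG/6: at [92] ⇒ [98]
  FykIV GTCATAC/6: at [27, 46, 73, 84] ⇒ [33, 52, 79, 90]
  HnxIX GTAC/1: at [54] ⇒ [55]
  PtaV TTCATT/6: at [20, 40, 58] ⇒ [26, 46, 64]

Pooled cuts: [26, 33, 46, 52, 55, 64, 71, 79, 90, 98, 121]

Fragment lengths:
  [0,26): 26 bp
  [26,33): 7 bp
  [33,46): 13 bp
  [46,52): 6 bp
  [52,55): 3 bp
  [55,64): 9 bp
  [64,71): 7 bp
  [71,79): 8 bp
  [79,90): 11 bp
  [90,98): 8 bp
  [98,121): 23 bp
  [121,134): 13 bp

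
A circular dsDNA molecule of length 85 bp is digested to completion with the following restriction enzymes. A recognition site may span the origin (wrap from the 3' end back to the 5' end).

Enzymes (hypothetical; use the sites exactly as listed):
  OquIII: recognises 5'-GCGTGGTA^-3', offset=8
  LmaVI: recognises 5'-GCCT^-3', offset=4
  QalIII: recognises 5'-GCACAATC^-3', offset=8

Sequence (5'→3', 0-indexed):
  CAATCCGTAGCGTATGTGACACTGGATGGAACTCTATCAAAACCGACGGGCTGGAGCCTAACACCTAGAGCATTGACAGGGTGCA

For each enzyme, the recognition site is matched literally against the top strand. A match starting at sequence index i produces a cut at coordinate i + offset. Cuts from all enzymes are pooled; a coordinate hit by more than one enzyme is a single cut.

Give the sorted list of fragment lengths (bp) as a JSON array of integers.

[31,54]

Per-enzyme occurrences:
  OquIII (GCGTGGTA, off=8): no sites
  LmaVI GCCT/4: at [55] ⇒ [59]
  QalIII GCACAATC/8: at [82] ⇒ [5]

Pooled cuts: [5, 59]

Fragments:
  5→59: 54 bp
  59→5 (wrap): 85-59+5 = 31 bp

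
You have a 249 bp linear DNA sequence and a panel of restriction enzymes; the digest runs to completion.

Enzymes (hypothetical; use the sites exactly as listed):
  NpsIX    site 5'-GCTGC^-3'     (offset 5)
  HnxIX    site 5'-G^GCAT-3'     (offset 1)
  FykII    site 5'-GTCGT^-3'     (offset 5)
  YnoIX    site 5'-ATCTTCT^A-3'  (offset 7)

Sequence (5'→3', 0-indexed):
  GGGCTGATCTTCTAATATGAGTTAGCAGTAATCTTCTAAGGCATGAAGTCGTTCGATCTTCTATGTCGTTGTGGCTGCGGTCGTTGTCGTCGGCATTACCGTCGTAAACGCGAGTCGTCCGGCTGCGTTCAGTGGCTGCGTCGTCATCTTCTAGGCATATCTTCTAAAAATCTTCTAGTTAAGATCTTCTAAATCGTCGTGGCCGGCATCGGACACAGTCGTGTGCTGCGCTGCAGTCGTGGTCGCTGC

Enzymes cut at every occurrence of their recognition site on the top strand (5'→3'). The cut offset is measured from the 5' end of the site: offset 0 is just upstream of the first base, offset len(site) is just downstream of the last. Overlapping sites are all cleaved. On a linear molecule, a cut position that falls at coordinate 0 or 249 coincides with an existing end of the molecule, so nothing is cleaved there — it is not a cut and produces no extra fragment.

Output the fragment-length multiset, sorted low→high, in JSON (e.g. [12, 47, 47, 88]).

Site scan:
  NpsIX GCTGC/5: at [73, 121, 134, 224, 229, 244] ⇒ [78, 126, 139, 229, 234] (position 249 is a terminus of the linear molecule — no cut)
  HnxIX GGCAT/1: at [39, 91, 153, 204] ⇒ [40, 92, 154, 205]
  FykII GTCGT/5: at [47, 64, 79, 85, 100, 113, 139, 195, 217, 235] ⇒ [52, 69, 84, 90, 105, 118, 144, 200, 222, 240]
  YnoIX ATCTTCTA/7: at [6, 30, 55, 145, 158, 169, 183] ⇒ [13, 37, 62, 152, 165, 176, 190]

Pooled cuts: [13, 37, 40, 52, 62, 69, 78, 84, 90, 92, 105, 118, 126, 139, 144, 152, 154, 165, 176, 190, 200, 205, 222, 229, 234, 240]

Fragments:
  [0,13): 13 bp
  [13,37): 24 bp
  [37,40): 3 bp
  [40,52): 12 bp
  [52,62): 10 bp
  [62,69): 7 bp
  [69,78): 9 bp
  [78,84): 6 bp
  [84,90): 6 bp
  [90,92): 2 bp
  [92,105): 13 bp
  [105,118): 13 bp
  [118,126): 8 bp
  [126,139): 13 bp
  [139,144): 5 bp
  [144,152): 8 bp
  [152,154): 2 bp
  [154,165): 11 bp
  [165,176): 11 bp
  [176,190): 14 bp
  [190,200): 10 bp
  [200,205): 5 bp
  [205,222): 17 bp
  [222,229): 7 bp
  [229,234): 5 bp
  [234,240): 6 bp
  [240,249): 9 bp

[2,2,3,5,5,5,6,6,6,7,7,8,8,9,9,10,10,11,11,12,13,13,13,13,14,17,24]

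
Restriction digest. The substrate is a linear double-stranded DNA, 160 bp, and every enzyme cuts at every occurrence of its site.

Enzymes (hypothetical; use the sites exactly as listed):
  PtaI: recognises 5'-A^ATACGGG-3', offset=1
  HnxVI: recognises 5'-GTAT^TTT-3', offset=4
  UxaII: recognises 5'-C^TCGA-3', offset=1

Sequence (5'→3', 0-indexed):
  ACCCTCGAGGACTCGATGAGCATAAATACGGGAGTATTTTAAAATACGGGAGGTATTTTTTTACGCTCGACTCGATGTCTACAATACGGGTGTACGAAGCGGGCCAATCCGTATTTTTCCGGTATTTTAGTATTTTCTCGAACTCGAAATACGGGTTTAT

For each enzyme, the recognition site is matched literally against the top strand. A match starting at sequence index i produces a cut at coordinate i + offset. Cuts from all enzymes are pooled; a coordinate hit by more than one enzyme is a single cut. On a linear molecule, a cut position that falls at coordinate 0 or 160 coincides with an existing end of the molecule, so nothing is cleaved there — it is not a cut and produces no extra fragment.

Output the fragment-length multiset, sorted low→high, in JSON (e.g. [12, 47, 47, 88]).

[4,4,5,5,6,6,8,8,10,11,12,12,12,13,13,31]

Per-enzyme occurrences:
  PtaI (AATACGGG, off=1): starts [24, 42, 82, 147] → cuts [25, 43, 83, 148]
  HnxVI (GTATTTT, off=4): starts [33, 52, 110, 121, 129] → cuts [37, 56, 114, 125, 133]
  UxaII (CTCGA, off=1): starts [3, 11, 65, 70, 136, 142] → cuts [4, 12, 66, 71, 137, 143]

Pooled cuts: [4, 12, 25, 37, 43, 56, 66, 71, 83, 114, 125, 133, 137, 143, 148]

Fragments:
  [0,4): 4 bp
  [4,12): 8 bp
  [12,25): 13 bp
  [25,37): 12 bp
  [37,43): 6 bp
  [43,56): 13 bp
  [56,66): 10 bp
  [66,71): 5 bp
  [71,83): 12 bp
  [83,114): 31 bp
  [114,125): 11 bp
  [125,133): 8 bp
  [133,137): 4 bp
  [137,143): 6 bp
  [143,148): 5 bp
  [148,160): 12 bp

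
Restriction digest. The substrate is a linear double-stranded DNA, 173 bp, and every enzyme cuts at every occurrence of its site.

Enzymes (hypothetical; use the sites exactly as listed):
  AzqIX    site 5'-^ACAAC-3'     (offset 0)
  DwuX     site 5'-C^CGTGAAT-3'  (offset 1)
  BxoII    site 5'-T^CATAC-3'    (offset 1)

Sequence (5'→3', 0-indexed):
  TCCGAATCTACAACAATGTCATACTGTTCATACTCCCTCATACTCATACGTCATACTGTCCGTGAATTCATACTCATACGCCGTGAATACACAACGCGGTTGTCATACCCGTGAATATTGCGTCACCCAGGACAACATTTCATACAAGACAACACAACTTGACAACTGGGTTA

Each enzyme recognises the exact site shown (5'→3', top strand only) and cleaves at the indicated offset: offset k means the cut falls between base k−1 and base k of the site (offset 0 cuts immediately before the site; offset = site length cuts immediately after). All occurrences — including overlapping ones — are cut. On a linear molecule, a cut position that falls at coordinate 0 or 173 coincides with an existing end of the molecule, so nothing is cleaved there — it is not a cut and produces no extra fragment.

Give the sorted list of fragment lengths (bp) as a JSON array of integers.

[5,6,6,6,7,7,8,8,8,9,9,9,9,9,10,10,12,13,22]

Scan for sites:
  AzqIX (ACAAC, off=0): starts [9, 90, 131, 148, 153, 161] → cuts [9, 90, 131, 148, 153, 161]
  DwuX (CCGTGAAT, off=1): starts [59, 80, 108] → cuts [60, 81, 109]
  BxoII (TCATAC, off=1): starts [18, 27, 37, 43, 50, 67, 73, 102, 139] → cuts [19, 28, 38, 44, 51, 68, 74, 103, 140]

All cut coordinates (distinct, sorted): [9, 19, 28, 38, 44, 51, 60, 68, 74, 81, 90, 103, 109, 131, 140, 148, 153, 161]

Fragment lengths:
  [0,9): 9 bp
  [9,19): 10 bp
  [19,28): 9 bp
  [28,38): 10 bp
  [38,44): 6 bp
  [44,51): 7 bp
  [51,60): 9 bp
  [60,68): 8 bp
  [68,74): 6 bp
  [74,81): 7 bp
  [81,90): 9 bp
  [90,103): 13 bp
  [103,109): 6 bp
  [109,131): 22 bp
  [131,140): 9 bp
  [140,148): 8 bp
  [148,153): 5 bp
  [153,161): 8 bp
  [161,173): 12 bp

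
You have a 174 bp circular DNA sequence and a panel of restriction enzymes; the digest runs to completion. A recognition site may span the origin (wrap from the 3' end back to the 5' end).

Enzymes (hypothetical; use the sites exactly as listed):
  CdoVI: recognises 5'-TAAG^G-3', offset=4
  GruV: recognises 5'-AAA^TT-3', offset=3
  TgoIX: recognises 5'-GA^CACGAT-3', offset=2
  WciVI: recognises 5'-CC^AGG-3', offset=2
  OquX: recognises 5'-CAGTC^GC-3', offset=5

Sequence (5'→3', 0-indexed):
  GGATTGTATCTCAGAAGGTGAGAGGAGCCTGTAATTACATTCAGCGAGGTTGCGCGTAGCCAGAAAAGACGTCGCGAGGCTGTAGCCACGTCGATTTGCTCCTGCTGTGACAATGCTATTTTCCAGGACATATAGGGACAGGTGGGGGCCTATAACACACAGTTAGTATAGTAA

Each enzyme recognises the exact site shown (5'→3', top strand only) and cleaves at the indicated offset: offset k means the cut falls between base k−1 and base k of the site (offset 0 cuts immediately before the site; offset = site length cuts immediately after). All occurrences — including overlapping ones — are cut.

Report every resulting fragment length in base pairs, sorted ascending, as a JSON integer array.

[51,123]

Per-enzyme occurrences:
  CdoVI TAAGG/4: at [171] ⇒ [1]
  GruV (AAATT, off=3): no sites
  TgoIX (GACACGAT, off=2): no sites
  WciVI CCAGG/2: at [122] ⇒ [124]
  OquX (CAGTCGC, off=5): no sites

All cut coordinates (distinct, sorted): [1, 124]

Fragments:
  1→124: 123 bp
  124→1 (wrap): 174-124+1 = 51 bp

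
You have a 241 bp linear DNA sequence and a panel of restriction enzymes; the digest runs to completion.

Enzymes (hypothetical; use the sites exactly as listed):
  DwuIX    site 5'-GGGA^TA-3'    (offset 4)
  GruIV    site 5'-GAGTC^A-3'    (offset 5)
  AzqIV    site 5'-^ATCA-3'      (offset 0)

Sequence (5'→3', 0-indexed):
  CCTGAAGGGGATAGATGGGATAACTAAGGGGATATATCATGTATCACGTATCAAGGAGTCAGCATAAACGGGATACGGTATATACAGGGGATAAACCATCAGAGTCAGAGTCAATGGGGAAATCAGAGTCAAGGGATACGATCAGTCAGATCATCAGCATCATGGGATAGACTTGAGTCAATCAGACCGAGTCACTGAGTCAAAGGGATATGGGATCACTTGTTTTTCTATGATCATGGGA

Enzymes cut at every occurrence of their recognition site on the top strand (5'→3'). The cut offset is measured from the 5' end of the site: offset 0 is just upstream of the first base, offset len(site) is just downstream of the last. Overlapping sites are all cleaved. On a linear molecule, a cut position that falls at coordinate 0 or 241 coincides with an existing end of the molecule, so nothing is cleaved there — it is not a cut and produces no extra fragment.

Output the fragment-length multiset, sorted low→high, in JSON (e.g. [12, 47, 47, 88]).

[1,3,3,4,6,6,6,6,6,7,7,7,8,9,9,9,9,9,9,9,11,11,12,12,13,13,18,18]

Per-enzyme occurrences:
  DwuIX (GGGATA, off=4): starts [7, 16, 28, 69, 87, 132, 163, 204] → cuts [11, 20, 32, 73, 91, 136, 167, 208]
  GruIV (GAGTCA, off=5): starts [55, 101, 107, 125, 174, 188, 196] → cuts [60, 106, 112, 130, 179, 193, 201]
  AzqIV (ATCA, off=0): starts [35, 42, 49, 97, 121, 140, 149, 152, 158, 180, 214, 232] → cuts [35, 42, 49, 97, 121, 140, 149, 152, 158, 180, 214, 232]

All cut coordinates (distinct, sorted): [11, 20, 32, 35, 42, 49, 60, 73, 91, 97, 106, 112, 121, 130, 136, 140, 149, 152, 158, 167, 179, 180, 193, 201, 208, 214, 232]

Fragments:
  [0,11): 11 bp
  [11,20): 9 bp
  [20,32): 12 bp
  [32,35): 3 bp
  [35,42): 7 bp
  [42,49): 7 bp
  [49,60): 11 bp
  [60,73): 13 bp
  [73,91): 18 bp
  [91,97): 6 bp
  [97,106): 9 bp
  [106,112): 6 bp
  [112,121): 9 bp
  [121,130): 9 bp
  [130,136): 6 bp
  [136,140): 4 bp
  [140,149): 9 bp
  [149,152): 3 bp
  [152,158): 6 bp
  [158,167): 9 bp
  [167,179): 12 bp
  [179,180): 1 bp
  [180,193): 13 bp
  [193,201): 8 bp
  [201,208): 7 bp
  [208,214): 6 bp
  [214,232): 18 bp
  [232,241): 9 bp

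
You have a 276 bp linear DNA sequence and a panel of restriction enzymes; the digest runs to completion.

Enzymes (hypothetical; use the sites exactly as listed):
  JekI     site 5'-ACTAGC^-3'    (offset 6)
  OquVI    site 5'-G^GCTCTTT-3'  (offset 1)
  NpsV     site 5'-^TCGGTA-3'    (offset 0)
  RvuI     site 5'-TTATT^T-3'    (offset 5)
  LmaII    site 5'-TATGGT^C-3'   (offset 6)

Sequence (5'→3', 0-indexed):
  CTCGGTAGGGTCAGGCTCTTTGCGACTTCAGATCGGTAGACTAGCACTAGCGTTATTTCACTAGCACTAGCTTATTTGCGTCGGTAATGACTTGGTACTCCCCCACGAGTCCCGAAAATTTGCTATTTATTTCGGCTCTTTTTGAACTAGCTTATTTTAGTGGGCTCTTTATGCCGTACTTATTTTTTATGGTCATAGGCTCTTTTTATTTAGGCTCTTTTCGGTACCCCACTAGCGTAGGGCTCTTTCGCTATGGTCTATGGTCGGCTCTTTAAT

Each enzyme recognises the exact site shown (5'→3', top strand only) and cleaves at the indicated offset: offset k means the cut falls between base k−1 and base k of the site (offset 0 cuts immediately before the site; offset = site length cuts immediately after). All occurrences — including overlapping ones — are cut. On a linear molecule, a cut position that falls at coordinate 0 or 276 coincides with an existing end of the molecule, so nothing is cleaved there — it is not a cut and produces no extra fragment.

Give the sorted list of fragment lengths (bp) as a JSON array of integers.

Scan for sites:
  JekI (ACTAGC, off=6): starts [39, 45, 59, 65, 145, 230] → cuts [45, 51, 65, 71, 151, 236]
  OquVI (GGCTCTTT, off=1): starts [13, 133, 162, 197, 212, 240, 265] → cuts [14, 134, 163, 198, 213, 241, 266]
  NpsV (TCGGTA, off=0): starts [1, 32, 80, 220] → cuts [1, 32, 80, 220]
  RvuI (TTATTT, off=5): starts [52, 71, 126, 151, 179, 205] → cuts [57, 76, 131, 156, 184, 210]
  LmaII (TATGGTC, off=6): starts [187, 251, 258] → cuts [193, 257, 264]

Pooled cuts: [1, 14, 32, 45, 51, 57, 65, 71, 76, 80, 131, 134, 151, 156, 163, 184, 193, 198, 210, 213, 220, 236, 241, 257, 264, 266]

Fragment lengths:
  [0,1): 1 bp
  [1,14): 13 bp
  [14,32): 18 bp
  [32,45): 13 bp
  [45,51): 6 bp
  [51,57): 6 bp
  [57,65): 8 bp
  [65,71): 6 bp
  [71,76): 5 bp
  [76,80): 4 bp
  [80,131): 51 bp
  [131,134): 3 bp
  [134,151): 17 bp
  [151,156): 5 bp
  [156,163): 7 bp
  [163,184): 21 bp
  [184,193): 9 bp
  [193,198): 5 bp
  [198,210): 12 bp
  [210,213): 3 bp
  [213,220): 7 bp
  [220,236): 16 bp
  [236,241): 5 bp
  [241,257): 16 bp
  [257,264): 7 bp
  [264,266): 2 bp
  [266,276): 10 bp

[1,2,3,3,4,5,5,5,5,6,6,6,7,7,7,8,9,10,12,13,13,16,16,17,18,21,51]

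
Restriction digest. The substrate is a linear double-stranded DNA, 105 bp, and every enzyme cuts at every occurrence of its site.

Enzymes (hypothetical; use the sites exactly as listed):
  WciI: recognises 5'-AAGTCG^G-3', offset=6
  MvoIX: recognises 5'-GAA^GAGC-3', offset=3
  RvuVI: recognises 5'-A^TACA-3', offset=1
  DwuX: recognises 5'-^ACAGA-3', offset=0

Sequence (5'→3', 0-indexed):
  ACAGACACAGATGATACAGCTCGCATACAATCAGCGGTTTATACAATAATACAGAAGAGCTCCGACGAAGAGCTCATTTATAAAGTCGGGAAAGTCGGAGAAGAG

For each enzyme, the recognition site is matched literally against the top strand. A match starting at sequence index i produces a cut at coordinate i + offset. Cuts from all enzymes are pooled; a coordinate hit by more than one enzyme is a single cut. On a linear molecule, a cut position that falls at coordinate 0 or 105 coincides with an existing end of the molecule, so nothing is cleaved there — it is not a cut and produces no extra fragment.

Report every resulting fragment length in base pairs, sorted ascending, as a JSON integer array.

[1,6,6,8,8,8,9,11,13,16,19]

Per-enzyme occurrences:
  WciI (AAGTCGG, off=6): starts [82, 91] → cuts [88, 97]
  MvoIX (GAAGAGC, off=3): starts [53, 66] → cuts [56, 69]
  RvuVI (ATACA, off=1): starts [13, 24, 40, 48] → cuts [14, 25, 41, 49]
  DwuX (ACAGA, off=0): starts [0, 6, 50] → cuts [6, 50] (position 0 is a terminus of the linear molecule — no cut)

Pooled cuts: [6, 14, 25, 41, 49, 50, 56, 69, 88, 97]

Fragment lengths:
  [0,6): 6 bp
  [6,14): 8 bp
  [14,25): 11 bp
  [25,41): 16 bp
  [41,49): 8 bp
  [49,50): 1 bp
  [50,56): 6 bp
  [56,69): 13 bp
  [69,88): 19 bp
  [88,97): 9 bp
  [97,105): 8 bp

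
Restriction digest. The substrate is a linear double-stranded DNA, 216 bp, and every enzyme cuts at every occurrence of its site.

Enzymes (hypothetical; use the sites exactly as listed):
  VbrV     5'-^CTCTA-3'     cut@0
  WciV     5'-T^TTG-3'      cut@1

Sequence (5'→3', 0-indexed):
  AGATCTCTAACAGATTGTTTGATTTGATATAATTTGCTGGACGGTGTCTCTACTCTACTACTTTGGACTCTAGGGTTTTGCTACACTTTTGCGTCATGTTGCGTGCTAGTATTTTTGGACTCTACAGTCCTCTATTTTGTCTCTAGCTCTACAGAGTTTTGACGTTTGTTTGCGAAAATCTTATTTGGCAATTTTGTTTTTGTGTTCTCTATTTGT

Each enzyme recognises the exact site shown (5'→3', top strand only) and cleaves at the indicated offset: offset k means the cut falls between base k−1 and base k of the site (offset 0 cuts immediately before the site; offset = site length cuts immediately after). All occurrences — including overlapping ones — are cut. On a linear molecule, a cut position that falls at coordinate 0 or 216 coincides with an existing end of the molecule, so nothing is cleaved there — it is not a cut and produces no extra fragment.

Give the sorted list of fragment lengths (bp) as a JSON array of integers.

[4,4,4,4,5,5,5,5,6,6,6,7,7,7,9,10,10,10,10,11,12,14,14,15,26]

Scan for sites:
  VbrV (CTCTA, off=0): starts [4, 47, 52, 67, 119, 129, 140, 146, 206] → cuts [4, 47, 52, 67, 119, 129, 140, 146, 206]
  WciV (TTTG, off=1): starts [17, 22, 32, 61, 76, 87, 113, 135, 157, 164, 168, 183, 192, 198, 211] → cuts [18, 23, 33, 62, 77, 88, 114, 136, 158, 165, 169, 184, 193, 199, 212]

All cut coordinates (distinct, sorted): [4, 18, 23, 33, 47, 52, 62, 67, 77, 88, 114, 119, 129, 136, 140, 146, 158, 165, 169, 184, 193, 199, 206, 212]

Fragment lengths:
  [0,4): 4 bp
  [4,18): 14 bp
  [18,23): 5 bp
  [23,33): 10 bp
  [33,47): 14 bp
  [47,52): 5 bp
  [52,62): 10 bp
  [62,67): 5 bp
  [67,77): 10 bp
  [77,88): 11 bp
  [88,114): 26 bp
  [114,119): 5 bp
  [119,129): 10 bp
  [129,136): 7 bp
  [136,140): 4 bp
  [140,146): 6 bp
  [146,158): 12 bp
  [158,165): 7 bp
  [165,169): 4 bp
  [169,184): 15 bp
  [184,193): 9 bp
  [193,199): 6 bp
  [199,206): 7 bp
  [206,212): 6 bp
  [212,216): 4 bp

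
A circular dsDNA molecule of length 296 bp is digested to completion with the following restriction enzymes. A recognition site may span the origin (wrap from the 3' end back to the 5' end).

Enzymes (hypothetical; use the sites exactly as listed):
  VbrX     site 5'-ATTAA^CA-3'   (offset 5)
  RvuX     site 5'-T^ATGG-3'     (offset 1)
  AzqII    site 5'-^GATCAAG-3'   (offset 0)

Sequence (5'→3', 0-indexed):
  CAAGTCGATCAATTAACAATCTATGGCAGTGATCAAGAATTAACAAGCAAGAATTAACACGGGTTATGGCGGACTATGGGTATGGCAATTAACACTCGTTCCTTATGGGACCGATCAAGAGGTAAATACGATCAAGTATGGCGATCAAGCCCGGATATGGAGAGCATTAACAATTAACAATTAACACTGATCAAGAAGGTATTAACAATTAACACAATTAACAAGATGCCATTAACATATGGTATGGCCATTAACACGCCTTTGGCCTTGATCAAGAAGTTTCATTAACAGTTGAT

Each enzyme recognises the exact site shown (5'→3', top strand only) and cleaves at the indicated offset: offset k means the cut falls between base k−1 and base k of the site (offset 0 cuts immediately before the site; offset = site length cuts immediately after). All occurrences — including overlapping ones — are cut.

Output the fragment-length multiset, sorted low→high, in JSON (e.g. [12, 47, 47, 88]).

[3,4,5,5,5,6,6,7,7,7,8,8,8,8,9,10,11,11,12,13,14,14,14,14,15,17,17,19,19]

Scan for sites:
  VbrX (ATTAACA, off=5): starts [11, 38, 52, 87, 165, 172, 179, 200, 207, 216, 230, 249, 283] → cuts [16, 43, 57, 92, 170, 177, 184, 205, 212, 221, 235, 254, 288]
  RvuX (TATGG, off=1): starts [21, 64, 74, 80, 103, 136, 155, 237, 242] → cuts [22, 65, 75, 81, 104, 137, 156, 238, 243]
  AzqII (GATCAAG, off=0): starts [30, 112, 129, 142, 188, 269, 293] → cuts [30, 112, 129, 142, 188, 269, 293]

All cut coordinates (distinct, sorted): [16, 22, 30, 43, 57, 65, 75, 81, 92, 104, 112, 129, 137, 142, 156, 170, 177, 184, 188, 205, 212, 221, 235, 238, 243, 254, 269, 288, 293]

Fragments:
  16→22: 6 bp
  22→30: 8 bp
  30→43: 13 bp
  43→57: 14 bp
  57→65: 8 bp
  65→75: 10 bp
  75→81: 6 bp
  81→92: 11 bp
  92→104: 12 bp
  104→112: 8 bp
  112→129: 17 bp
  129→137: 8 bp
  137→142: 5 bp
  142→156: 14 bp
  156→170: 14 bp
  170→177: 7 bp
  177→184: 7 bp
  184→188: 4 bp
  188→205: 17 bp
  205→212: 7 bp
  212→221: 9 bp
  221→235: 14 bp
  235→238: 3 bp
  238→243: 5 bp
  243→254: 11 bp
  254→269: 15 bp
  269→288: 19 bp
  288→293: 5 bp
  293→16 (wrap): 296-293+16 = 19 bp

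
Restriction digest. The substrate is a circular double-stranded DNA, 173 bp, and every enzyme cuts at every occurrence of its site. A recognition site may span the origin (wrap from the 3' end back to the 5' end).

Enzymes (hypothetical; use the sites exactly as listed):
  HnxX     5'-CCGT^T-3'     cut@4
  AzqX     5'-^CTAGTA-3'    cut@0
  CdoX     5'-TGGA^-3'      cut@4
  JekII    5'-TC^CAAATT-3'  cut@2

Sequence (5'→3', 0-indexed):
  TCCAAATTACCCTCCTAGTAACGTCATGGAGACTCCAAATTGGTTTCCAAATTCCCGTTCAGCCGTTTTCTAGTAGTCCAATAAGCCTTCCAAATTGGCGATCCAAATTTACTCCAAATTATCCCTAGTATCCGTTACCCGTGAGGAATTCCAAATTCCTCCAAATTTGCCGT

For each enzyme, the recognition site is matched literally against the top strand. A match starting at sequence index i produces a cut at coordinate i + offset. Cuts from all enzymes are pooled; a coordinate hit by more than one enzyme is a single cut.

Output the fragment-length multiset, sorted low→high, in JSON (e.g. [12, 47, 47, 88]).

[2,3,5,8,10,10,11,11,11,12,12,12,13,16,16,21]

Scan for sites:
  HnxX (CCGTT, off=4): starts [54, 62, 131, 169] → cuts [0, 58, 66, 135]
  AzqX (CTAGTA, off=0): starts [14, 69, 124] → cuts [14, 69, 124]
  CdoX (TGGA, off=4): starts [26] → cuts [30]
  JekII (TCCAAATT, off=2): starts [0, 33, 45, 88, 101, 112, 149, 159] → cuts [2, 35, 47, 90, 103, 114, 151, 161]

Pooled cuts: [0, 2, 14, 30, 35, 47, 58, 66, 69, 90, 103, 114, 124, 135, 151, 161]

Fragment lengths:
  0→2: 2 bp
  2→14: 12 bp
  14→30: 16 bp
  30→35: 5 bp
  35→47: 12 bp
  47→58: 11 bp
  58→66: 8 bp
  66→69: 3 bp
  69→90: 21 bp
  90→103: 13 bp
  103→114: 11 bp
  114→124: 10 bp
  124→135: 11 bp
  135→151: 16 bp
  151→161: 10 bp
  161→0 (wrap): 173-161+0 = 12 bp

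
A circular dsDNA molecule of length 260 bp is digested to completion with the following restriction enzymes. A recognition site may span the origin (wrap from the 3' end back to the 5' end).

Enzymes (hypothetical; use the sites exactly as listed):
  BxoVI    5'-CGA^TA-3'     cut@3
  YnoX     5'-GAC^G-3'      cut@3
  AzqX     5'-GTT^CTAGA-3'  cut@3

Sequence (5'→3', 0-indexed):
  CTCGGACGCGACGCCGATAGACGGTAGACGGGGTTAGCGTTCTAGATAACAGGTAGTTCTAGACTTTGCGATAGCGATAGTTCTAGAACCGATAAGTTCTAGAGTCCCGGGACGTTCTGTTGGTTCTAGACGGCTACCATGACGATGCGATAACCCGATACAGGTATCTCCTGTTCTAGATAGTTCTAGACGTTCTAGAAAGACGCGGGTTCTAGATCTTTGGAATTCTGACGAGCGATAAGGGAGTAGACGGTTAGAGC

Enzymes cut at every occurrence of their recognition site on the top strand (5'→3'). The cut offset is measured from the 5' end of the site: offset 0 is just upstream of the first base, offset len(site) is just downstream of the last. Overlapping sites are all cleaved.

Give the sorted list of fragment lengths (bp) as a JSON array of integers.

Per-enzyme occurrences:
  BxoVI CGATA/3: at [14, 68, 74, 89, 147, 155, 235] ⇒ [17, 71, 77, 92, 150, 158, 238]
  YnoX GACG/3: at [4, 9, 19, 26, 110, 128, 140, 188, 201, 229, 248] ⇒ [7, 12, 22, 29, 113, 131, 143, 191, 204, 232, 251]
  AzqX GTTCTAGA/3: at [38, 55, 79, 95, 122, 172, 182, 191, 208] ⇒ [41, 58, 82, 98, 125, 175, 185, 194, 211]

All cut coordinates (distinct, sorted): [7, 12, 17, 22, 29, 41, 58, 71, 77, 82, 92, 98, 113, 125, 131, 143, 150, 158, 175, 185, 191, 194, 204, 211, 232, 238, 251]

Fragment lengths:
  7→12: 5 bp
  12→17: 5 bp
  17→22: 5 bp
  22→29: 7 bp
  29→41: 12 bp
  41→58: 17 bp
  58→71: 13 bp
  71→77: 6 bp
  77→82: 5 bp
  82→92: 10 bp
  92→98: 6 bp
  98→113: 15 bp
  113→125: 12 bp
  125→131: 6 bp
  131→143: 12 bp
  143→150: 7 bp
  150→158: 8 bp
  158→175: 17 bp
  175→185: 10 bp
  185→191: 6 bp
  191→194: 3 bp
  194→204: 10 bp
  204→211: 7 bp
  211→232: 21 bp
  232→238: 6 bp
  238→251: 13 bp
  251→7 (wrap): 260-251+7 = 16 bp

[3,5,5,5,5,6,6,6,6,6,7,7,7,8,10,10,10,12,12,12,13,13,15,16,17,17,21]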